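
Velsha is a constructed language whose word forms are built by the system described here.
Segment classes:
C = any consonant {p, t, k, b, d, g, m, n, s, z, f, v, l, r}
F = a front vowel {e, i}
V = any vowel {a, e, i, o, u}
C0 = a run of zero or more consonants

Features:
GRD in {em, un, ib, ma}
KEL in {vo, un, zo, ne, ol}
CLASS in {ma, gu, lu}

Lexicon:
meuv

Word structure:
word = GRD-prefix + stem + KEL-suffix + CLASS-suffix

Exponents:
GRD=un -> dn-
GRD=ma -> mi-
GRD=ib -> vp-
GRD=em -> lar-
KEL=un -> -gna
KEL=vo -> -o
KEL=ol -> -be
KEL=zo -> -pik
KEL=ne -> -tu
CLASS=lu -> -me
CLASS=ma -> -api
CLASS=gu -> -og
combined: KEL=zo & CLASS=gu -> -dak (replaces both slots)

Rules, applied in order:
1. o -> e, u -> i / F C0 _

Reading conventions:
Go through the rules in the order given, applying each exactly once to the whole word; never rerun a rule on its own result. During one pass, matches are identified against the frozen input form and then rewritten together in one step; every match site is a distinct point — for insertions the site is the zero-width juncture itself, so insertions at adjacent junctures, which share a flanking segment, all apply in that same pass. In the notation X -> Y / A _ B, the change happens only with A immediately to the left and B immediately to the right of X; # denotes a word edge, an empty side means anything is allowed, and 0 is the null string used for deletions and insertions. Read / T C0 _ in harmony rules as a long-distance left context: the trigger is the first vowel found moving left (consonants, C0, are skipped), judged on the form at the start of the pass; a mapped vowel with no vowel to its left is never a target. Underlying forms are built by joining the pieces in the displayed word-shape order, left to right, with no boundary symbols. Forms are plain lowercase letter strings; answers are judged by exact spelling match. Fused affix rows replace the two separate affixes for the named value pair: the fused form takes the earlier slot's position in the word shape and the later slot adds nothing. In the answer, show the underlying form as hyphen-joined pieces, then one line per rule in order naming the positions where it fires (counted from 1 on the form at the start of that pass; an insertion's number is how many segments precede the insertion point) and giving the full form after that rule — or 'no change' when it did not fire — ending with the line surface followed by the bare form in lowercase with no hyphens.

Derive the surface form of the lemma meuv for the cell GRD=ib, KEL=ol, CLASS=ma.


underlying: vp-meuv-be-api
1. o -> e, u -> i / F C0 _: fires at position(s) 5: vpmeivbeapi
surface: vpmeivbeapi


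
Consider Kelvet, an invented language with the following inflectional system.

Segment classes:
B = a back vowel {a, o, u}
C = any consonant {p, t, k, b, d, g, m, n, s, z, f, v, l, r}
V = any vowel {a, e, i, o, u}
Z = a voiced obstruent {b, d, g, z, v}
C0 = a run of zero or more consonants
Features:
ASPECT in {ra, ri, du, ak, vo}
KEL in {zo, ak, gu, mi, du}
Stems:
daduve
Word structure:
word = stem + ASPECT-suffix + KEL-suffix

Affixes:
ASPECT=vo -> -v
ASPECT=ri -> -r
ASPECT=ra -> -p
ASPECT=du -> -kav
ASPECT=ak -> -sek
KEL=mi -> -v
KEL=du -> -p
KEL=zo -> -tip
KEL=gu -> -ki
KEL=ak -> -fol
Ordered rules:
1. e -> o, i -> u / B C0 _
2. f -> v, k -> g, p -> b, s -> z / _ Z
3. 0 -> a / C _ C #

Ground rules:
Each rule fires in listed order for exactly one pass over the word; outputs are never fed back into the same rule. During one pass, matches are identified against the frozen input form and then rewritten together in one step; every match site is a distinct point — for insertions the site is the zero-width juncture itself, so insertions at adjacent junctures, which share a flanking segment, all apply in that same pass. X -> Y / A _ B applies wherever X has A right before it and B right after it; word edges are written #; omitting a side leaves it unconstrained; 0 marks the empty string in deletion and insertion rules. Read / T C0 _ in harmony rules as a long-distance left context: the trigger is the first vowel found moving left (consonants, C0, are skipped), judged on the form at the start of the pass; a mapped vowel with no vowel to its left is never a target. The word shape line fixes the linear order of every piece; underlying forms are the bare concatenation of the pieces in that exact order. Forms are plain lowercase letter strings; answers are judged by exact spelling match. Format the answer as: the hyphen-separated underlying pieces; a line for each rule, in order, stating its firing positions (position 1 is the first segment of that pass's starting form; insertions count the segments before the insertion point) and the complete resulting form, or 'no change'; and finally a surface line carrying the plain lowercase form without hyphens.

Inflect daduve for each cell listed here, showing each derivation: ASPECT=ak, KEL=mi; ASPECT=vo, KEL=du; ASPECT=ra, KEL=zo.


cell ASPECT=ak, KEL=mi:
underlying: daduve-sek-v
1. e -> o, i -> u / B C0 _: fires at position(s) 6: daduvosekv
2. f -> v, k -> g, p -> b, s -> z / _ Z: fires at position(s) 9: daduvosegv
3. 0 -> a / C _ C #: inserts after position(s) 9: daduvosegav
surface: daduvosegav

cell ASPECT=vo, KEL=du:
underlying: daduve-v-p
1. e -> o, i -> u / B C0 _: fires at position(s) 6: daduvovp
2. f -> v, k -> g, p -> b, s -> z / _ Z: no change
3. 0 -> a / C _ C #: inserts after position(s) 7: daduvovap
surface: daduvovap

cell ASPECT=ra, KEL=zo:
underlying: daduve-p-tip
1. e -> o, i -> u / B C0 _: fires at position(s) 6: daduvoptip
2. f -> v, k -> g, p -> b, s -> z / _ Z: no change
3. 0 -> a / C _ C #: no change
surface: daduvoptip


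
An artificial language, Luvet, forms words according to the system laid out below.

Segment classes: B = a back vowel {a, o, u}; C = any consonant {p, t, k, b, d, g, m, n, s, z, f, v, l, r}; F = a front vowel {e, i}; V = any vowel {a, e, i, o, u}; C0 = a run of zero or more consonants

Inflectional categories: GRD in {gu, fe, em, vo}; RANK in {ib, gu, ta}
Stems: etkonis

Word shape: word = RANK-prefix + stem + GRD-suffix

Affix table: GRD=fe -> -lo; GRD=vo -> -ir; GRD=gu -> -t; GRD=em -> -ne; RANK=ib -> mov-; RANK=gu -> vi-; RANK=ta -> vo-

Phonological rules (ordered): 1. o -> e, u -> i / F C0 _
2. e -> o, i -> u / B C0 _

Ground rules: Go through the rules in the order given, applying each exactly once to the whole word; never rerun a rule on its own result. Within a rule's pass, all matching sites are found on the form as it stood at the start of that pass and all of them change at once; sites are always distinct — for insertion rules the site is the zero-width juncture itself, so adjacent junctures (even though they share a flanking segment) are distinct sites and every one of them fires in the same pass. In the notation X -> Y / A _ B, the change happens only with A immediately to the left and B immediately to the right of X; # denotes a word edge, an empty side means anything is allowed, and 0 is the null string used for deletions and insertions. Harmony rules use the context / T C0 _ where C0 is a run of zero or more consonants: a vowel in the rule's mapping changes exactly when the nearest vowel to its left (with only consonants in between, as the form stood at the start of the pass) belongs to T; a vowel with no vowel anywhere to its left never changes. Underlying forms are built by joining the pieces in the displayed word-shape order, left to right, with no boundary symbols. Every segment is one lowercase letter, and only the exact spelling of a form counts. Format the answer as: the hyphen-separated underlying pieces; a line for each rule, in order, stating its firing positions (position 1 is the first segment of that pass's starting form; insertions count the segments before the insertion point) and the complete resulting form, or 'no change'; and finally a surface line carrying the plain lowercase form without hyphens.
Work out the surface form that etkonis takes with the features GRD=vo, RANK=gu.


underlying: vi-etkonis-ir
1. o -> e, u -> i / F C0 _: fires at position(s) 6: vietkenisir
2. e -> o, i -> u / B C0 _: no change
surface: vietkenisir


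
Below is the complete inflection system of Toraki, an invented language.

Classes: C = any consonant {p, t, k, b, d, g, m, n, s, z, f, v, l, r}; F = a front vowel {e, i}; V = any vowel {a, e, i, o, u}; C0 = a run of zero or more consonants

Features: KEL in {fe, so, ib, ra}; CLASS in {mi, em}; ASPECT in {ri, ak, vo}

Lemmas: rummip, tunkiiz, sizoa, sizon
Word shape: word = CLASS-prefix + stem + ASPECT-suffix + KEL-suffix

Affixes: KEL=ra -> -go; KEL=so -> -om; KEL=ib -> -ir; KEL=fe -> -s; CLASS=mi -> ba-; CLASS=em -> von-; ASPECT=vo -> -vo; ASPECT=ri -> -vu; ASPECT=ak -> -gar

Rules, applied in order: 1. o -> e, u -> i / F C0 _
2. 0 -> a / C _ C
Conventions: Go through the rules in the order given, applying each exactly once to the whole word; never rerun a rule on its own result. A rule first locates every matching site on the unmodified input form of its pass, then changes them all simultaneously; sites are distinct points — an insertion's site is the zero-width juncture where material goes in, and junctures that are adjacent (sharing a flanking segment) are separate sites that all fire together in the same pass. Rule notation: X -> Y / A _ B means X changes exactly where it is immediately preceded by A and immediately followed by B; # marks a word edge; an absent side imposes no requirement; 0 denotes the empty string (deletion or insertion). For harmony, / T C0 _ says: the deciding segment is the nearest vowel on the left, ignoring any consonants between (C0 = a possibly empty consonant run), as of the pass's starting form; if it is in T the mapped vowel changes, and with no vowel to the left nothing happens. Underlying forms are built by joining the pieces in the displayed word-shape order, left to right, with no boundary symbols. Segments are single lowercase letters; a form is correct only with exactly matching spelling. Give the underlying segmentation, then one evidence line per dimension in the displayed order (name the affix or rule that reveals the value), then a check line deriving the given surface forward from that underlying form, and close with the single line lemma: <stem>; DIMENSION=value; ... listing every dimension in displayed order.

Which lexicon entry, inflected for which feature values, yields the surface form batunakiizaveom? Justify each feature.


underlying: ba-tunkiiz-vo-om
KEL=so - signalled by the affix -om
CLASS=mi - signalled by the affix ba-
ASPECT=vo - signalled by the affix -vo
check: batunkiizvoom -> batunkiizveom -> batunakiizaveom
lemma: tunkiiz; KEL=so; CLASS=mi; ASPECT=vo


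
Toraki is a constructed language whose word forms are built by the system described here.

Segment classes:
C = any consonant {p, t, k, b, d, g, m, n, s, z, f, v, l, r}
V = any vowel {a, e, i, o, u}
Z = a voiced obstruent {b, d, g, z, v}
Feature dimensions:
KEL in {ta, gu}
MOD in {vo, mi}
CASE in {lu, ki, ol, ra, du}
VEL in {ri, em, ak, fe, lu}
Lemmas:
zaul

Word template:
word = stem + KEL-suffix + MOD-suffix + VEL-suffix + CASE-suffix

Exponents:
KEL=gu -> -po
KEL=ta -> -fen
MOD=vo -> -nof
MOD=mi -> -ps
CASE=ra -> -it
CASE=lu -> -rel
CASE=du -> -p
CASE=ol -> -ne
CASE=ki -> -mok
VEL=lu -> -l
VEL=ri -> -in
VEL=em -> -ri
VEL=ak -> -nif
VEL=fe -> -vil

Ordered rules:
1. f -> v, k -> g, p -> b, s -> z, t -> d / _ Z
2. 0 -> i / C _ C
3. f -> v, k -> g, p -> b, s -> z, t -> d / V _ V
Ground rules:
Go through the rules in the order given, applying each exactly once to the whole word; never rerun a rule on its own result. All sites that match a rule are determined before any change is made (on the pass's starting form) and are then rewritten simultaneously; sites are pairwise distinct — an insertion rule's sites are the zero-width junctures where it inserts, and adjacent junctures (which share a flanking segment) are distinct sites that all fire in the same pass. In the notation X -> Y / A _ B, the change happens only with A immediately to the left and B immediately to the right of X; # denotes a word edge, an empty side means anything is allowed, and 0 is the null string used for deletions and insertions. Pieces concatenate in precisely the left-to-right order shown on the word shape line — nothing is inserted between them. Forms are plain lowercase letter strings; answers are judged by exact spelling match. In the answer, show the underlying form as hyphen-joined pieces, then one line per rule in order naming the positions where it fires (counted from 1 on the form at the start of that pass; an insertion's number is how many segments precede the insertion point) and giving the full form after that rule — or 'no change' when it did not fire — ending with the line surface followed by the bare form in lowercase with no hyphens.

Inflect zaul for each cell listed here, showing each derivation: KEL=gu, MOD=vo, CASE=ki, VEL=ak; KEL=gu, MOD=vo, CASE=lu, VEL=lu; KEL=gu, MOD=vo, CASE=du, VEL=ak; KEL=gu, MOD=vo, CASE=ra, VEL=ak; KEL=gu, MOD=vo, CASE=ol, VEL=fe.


cell KEL=gu, MOD=vo, CASE=ki, VEL=ak:
underlying: zaul-po-nof-nif-mok
1. f -> v, k -> g, p -> b, s -> z, t -> d / _ Z: no change
2. 0 -> i / C _ C: inserts after position(s) 4, 9, 12: zauliponofinifimok
3. f -> v, k -> g, p -> b, s -> z, t -> d / V _ V: fires at position(s) 6, 10, 14: zaulibonovinivimok
surface: zaulibonovinivimok

cell KEL=gu, MOD=vo, CASE=lu, VEL=lu:
underlying: zaul-po-nof-l-rel
1. f -> v, k -> g, p -> b, s -> z, t -> d / _ Z: no change
2. 0 -> i / C _ C: inserts after position(s) 4, 9, 10: zauliponofilirel
3. f -> v, k -> g, p -> b, s -> z, t -> d / V _ V: fires at position(s) 6, 10: zaulibonovilirel
surface: zaulibonovilirel

cell KEL=gu, MOD=vo, CASE=du, VEL=ak:
underlying: zaul-po-nof-nif-p
1. f -> v, k -> g, p -> b, s -> z, t -> d / _ Z: no change
2. 0 -> i / C _ C: inserts after position(s) 4, 9, 12: zauliponofinifip
3. f -> v, k -> g, p -> b, s -> z, t -> d / V _ V: fires at position(s) 6, 10, 14: zaulibonovinivip
surface: zaulibonovinivip

cell KEL=gu, MOD=vo, CASE=ra, VEL=ak:
underlying: zaul-po-nof-nif-it
1. f -> v, k -> g, p -> b, s -> z, t -> d / _ Z: no change
2. 0 -> i / C _ C: inserts after position(s) 4, 9: zauliponofinifit
3. f -> v, k -> g, p -> b, s -> z, t -> d / V _ V: fires at position(s) 6, 10, 14: zaulibonovinivit
surface: zaulibonovinivit

cell KEL=gu, MOD=vo, CASE=ol, VEL=fe:
underlying: zaul-po-nof-vil-ne
1. f -> v, k -> g, p -> b, s -> z, t -> d / _ Z: fires at position(s) 9: zaulponovvilne
2. 0 -> i / C _ C: inserts after position(s) 4, 9, 12: zauliponoviviline
3. f -> v, k -> g, p -> b, s -> z, t -> d / V _ V: fires at position(s) 6: zaulibonoviviline
surface: zaulibonoviviline


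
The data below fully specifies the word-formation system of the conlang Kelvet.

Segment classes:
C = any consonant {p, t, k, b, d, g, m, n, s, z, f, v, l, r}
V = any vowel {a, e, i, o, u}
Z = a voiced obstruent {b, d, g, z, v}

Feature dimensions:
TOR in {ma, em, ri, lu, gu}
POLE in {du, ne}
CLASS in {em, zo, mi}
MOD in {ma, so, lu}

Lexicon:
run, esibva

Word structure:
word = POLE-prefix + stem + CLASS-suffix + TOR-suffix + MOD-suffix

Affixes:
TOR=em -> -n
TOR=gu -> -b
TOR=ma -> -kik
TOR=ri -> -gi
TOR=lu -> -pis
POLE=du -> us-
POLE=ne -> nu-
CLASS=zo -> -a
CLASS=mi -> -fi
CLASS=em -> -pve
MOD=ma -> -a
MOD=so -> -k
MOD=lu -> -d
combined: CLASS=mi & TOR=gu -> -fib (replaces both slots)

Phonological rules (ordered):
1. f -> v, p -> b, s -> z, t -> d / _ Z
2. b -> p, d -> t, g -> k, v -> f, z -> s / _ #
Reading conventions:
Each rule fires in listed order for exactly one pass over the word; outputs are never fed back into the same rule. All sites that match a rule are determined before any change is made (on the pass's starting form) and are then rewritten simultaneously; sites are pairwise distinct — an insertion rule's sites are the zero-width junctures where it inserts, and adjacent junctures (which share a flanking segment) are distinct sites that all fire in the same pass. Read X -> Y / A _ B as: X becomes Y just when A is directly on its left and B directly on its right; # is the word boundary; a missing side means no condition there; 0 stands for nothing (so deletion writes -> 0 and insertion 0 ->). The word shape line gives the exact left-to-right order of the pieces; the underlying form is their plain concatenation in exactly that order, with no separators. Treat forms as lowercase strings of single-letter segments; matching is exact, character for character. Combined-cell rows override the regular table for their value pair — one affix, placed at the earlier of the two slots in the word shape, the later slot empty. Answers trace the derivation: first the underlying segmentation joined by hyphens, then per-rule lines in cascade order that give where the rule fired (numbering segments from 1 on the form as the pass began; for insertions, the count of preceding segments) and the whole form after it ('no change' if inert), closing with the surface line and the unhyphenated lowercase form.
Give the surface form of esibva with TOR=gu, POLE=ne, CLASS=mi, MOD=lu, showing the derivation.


underlying: nu-esibva-fib-d
1. f -> v, p -> b, s -> z, t -> d / _ Z: no change
2. b -> p, d -> t, g -> k, v -> f, z -> s / _ #: fires at position(s) 12: nuesibvafibt
surface: nuesibvafibt


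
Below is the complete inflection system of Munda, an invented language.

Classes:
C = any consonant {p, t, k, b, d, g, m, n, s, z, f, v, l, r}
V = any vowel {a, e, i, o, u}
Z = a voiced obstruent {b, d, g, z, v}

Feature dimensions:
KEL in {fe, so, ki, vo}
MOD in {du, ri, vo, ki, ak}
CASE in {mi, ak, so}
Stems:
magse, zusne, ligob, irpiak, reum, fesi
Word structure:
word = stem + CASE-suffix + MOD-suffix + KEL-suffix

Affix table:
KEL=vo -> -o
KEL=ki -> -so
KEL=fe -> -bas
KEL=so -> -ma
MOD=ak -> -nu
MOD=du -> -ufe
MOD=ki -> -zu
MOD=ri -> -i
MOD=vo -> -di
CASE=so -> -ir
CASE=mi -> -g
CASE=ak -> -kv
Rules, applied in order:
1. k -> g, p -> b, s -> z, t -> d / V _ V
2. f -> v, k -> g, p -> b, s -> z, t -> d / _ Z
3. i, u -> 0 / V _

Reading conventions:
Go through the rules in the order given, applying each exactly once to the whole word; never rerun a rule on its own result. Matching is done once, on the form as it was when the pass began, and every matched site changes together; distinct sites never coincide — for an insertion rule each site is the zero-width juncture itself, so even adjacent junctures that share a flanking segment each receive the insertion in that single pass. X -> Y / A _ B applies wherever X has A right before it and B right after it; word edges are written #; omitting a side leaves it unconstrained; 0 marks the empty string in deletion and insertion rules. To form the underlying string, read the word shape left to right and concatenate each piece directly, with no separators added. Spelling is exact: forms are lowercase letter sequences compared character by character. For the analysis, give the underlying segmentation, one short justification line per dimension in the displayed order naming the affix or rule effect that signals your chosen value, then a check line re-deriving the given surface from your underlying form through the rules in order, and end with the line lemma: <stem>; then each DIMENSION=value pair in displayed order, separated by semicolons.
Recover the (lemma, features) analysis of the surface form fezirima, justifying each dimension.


underlying: fesi-ir-i-ma
KEL=so - signalled by the affix -ma
MOD=ri - signalled by the affix -i
CASE=so - signalled by the affix -ir
check: fesiirima -> feziirima -> feziirima -> fezirima
lemma: fesi; KEL=so; MOD=ri; CASE=so


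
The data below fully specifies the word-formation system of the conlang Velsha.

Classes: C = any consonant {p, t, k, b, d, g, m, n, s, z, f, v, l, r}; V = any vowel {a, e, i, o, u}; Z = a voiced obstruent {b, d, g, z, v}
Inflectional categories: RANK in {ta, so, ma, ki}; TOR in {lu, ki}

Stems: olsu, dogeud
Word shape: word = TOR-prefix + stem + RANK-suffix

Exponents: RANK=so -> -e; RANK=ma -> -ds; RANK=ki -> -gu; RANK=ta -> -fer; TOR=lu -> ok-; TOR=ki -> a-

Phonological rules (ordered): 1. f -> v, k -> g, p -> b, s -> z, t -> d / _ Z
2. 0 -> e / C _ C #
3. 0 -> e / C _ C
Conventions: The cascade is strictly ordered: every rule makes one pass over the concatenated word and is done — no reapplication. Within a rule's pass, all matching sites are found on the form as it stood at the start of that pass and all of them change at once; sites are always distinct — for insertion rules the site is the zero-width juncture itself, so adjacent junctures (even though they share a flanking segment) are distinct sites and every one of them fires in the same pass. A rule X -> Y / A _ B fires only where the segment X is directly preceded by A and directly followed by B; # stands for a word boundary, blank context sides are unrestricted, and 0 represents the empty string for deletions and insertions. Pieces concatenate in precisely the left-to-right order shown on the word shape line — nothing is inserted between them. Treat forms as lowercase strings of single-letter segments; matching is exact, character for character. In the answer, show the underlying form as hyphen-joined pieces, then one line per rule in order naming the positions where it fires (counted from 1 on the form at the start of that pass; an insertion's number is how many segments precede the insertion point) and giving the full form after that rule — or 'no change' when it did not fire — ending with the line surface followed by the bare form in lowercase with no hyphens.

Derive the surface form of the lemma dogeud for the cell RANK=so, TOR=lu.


underlying: ok-dogeud-e
1. f -> v, k -> g, p -> b, s -> z, t -> d / _ Z: fires at position(s) 2: ogdogeude
2. 0 -> e / C _ C #: no change
3. 0 -> e / C _ C: inserts after position(s) 2: ogedogeude
surface: ogedogeude


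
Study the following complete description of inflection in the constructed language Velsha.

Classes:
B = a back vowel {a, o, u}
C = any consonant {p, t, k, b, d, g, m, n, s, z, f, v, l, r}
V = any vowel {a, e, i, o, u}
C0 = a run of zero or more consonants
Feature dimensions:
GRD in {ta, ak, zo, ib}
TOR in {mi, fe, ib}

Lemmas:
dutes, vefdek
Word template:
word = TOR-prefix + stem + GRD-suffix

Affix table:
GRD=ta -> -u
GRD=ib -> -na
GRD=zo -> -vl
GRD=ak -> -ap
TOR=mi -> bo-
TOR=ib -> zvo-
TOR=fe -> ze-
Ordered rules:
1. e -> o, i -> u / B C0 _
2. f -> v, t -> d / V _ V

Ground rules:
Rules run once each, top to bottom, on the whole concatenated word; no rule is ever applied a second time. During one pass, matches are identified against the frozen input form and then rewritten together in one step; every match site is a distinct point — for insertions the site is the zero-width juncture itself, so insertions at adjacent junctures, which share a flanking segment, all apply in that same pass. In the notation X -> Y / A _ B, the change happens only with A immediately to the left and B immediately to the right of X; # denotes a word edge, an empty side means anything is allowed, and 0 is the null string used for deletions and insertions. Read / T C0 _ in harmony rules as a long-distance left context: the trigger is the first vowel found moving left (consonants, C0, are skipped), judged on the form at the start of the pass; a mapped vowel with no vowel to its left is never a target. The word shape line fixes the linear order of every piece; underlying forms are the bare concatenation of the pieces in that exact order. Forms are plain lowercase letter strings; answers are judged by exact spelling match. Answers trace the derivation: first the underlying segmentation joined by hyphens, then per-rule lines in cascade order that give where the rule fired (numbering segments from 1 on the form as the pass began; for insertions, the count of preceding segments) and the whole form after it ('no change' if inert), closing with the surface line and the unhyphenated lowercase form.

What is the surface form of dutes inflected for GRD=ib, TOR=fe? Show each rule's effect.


underlying: ze-dutes-na
1. e -> o, i -> u / B C0 _: fires at position(s) 6: zedutosna
2. f -> v, t -> d / V _ V: fires at position(s) 5: zedudosna
surface: zedudosna


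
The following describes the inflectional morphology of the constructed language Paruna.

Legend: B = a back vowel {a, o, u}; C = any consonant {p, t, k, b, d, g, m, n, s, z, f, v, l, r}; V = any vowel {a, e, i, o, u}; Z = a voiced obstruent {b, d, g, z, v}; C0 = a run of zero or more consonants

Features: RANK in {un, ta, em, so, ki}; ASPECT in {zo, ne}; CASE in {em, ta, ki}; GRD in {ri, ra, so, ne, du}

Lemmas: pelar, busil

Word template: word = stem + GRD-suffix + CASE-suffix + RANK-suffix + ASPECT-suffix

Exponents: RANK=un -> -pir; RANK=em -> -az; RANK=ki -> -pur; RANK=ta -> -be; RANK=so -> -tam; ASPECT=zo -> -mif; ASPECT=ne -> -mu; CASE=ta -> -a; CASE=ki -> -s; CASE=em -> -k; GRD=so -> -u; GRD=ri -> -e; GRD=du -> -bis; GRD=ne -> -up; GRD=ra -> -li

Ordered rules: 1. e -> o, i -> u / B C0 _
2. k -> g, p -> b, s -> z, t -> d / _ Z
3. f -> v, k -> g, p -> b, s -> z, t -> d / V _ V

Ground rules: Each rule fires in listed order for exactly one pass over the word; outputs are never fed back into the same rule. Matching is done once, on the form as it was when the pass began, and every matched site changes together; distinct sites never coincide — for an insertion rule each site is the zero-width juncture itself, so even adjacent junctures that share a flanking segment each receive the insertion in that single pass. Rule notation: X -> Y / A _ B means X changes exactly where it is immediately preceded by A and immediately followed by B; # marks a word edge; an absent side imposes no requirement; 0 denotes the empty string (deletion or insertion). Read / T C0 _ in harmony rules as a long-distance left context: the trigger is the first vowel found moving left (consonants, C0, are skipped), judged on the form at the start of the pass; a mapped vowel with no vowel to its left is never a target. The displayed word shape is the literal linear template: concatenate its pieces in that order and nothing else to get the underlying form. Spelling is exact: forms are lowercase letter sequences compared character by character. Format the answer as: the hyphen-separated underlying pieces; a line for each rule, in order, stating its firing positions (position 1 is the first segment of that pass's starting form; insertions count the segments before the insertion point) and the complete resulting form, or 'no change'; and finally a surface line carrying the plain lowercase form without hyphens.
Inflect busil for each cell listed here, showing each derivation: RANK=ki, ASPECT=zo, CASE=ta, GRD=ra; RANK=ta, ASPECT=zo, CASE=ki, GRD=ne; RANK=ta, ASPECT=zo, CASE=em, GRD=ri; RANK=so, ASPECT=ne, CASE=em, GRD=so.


cell RANK=ki, ASPECT=zo, CASE=ta, GRD=ra:
underlying: busil-li-a-pur-mif
1. e -> o, i -> u / B C0 _: fires at position(s) 4, 13: busulliapurmuf
2. k -> g, p -> b, s -> z, t -> d / _ Z: no change
3. f -> v, k -> g, p -> b, s -> z, t -> d / V _ V: fires at position(s) 3, 9: buzulliaburmuf
surface: buzulliaburmuf

cell RANK=ta, ASPECT=zo, CASE=ki, GRD=ne:
underlying: busil-up-s-be-mif
1. e -> o, i -> u / B C0 _: fires at position(s) 4, 10: busulupsbomif
2. k -> g, p -> b, s -> z, t -> d / _ Z: fires at position(s) 8: busulupzbomif
3. f -> v, k -> g, p -> b, s -> z, t -> d / V _ V: fires at position(s) 3: buzulupzbomif
surface: buzulupzbomif

cell RANK=ta, ASPECT=zo, CASE=em, GRD=ri:
underlying: busil-e-k-be-mif
1. e -> o, i -> u / B C0 _: fires at position(s) 4: busulekbemif
2. k -> g, p -> b, s -> z, t -> d / _ Z: fires at position(s) 7: busulegbemif
3. f -> v, k -> g, p -> b, s -> z, t -> d / V _ V: fires at position(s) 3: buzulegbemif
surface: buzulegbemif

cell RANK=so, ASPECT=ne, CASE=em, GRD=so:
underlying: busil-u-k-tam-mu
1. e -> o, i -> u / B C0 _: fires at position(s) 4: busuluktammu
2. k -> g, p -> b, s -> z, t -> d / _ Z: no change
3. f -> v, k -> g, p -> b, s -> z, t -> d / V _ V: fires at position(s) 3: buzuluktammu
surface: buzuluktammu


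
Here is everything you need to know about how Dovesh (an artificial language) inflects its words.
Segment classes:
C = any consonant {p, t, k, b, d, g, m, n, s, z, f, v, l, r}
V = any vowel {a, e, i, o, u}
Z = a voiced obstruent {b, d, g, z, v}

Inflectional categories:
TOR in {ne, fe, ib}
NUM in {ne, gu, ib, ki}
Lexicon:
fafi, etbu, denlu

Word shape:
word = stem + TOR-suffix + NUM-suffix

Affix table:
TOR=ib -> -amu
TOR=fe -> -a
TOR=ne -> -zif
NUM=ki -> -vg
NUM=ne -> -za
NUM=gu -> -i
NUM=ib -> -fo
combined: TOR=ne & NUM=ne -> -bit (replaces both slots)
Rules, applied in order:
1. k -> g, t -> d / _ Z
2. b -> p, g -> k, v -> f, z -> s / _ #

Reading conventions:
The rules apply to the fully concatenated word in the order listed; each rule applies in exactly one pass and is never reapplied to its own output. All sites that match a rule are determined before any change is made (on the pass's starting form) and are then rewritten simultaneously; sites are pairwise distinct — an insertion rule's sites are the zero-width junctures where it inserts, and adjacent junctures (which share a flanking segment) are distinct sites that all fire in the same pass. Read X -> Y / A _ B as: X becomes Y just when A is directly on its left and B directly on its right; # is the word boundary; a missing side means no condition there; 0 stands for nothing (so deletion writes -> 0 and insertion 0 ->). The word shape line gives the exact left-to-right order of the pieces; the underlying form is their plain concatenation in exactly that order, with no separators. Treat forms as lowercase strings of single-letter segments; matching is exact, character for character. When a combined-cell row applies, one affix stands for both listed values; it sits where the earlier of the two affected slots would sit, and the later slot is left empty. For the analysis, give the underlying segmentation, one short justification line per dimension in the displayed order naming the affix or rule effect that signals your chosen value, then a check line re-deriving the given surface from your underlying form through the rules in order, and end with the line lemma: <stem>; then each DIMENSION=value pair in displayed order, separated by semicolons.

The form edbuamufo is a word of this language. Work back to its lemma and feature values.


underlying: etbu-amu-fo
TOR=ib - signalled by the affix -amu
NUM=ib - signalled by the affix -fo
check: etbuamufo -> edbuamufo -> edbuamufo
lemma: etbu; TOR=ib; NUM=ib


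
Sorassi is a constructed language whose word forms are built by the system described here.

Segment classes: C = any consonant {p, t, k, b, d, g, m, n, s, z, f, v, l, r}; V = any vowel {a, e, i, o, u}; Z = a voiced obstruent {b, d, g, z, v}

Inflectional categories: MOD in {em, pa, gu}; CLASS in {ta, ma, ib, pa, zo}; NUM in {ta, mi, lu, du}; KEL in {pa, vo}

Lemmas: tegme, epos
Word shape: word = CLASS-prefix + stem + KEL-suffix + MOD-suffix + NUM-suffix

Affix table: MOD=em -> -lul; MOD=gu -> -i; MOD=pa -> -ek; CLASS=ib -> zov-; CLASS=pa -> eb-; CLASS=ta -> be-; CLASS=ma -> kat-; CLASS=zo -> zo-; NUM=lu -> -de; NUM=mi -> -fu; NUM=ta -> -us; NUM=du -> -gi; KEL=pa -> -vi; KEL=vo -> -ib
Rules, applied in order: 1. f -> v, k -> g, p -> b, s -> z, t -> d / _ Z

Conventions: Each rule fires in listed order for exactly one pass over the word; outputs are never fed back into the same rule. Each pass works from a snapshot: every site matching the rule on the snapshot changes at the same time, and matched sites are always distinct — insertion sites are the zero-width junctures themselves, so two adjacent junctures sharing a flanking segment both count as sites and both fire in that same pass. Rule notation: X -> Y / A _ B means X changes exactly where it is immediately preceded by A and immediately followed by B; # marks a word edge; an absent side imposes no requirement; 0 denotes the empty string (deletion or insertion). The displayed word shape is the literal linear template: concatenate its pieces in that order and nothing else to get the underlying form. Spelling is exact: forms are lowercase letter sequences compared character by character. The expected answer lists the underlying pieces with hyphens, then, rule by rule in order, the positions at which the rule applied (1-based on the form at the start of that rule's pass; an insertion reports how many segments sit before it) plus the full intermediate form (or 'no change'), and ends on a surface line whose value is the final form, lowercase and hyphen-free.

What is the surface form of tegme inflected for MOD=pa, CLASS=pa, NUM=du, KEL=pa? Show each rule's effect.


underlying: eb-tegme-vi-ek-gi
1. f -> v, k -> g, p -> b, s -> z, t -> d / _ Z: fires at position(s) 11: ebtegmevieggi
surface: ebtegmevieggi


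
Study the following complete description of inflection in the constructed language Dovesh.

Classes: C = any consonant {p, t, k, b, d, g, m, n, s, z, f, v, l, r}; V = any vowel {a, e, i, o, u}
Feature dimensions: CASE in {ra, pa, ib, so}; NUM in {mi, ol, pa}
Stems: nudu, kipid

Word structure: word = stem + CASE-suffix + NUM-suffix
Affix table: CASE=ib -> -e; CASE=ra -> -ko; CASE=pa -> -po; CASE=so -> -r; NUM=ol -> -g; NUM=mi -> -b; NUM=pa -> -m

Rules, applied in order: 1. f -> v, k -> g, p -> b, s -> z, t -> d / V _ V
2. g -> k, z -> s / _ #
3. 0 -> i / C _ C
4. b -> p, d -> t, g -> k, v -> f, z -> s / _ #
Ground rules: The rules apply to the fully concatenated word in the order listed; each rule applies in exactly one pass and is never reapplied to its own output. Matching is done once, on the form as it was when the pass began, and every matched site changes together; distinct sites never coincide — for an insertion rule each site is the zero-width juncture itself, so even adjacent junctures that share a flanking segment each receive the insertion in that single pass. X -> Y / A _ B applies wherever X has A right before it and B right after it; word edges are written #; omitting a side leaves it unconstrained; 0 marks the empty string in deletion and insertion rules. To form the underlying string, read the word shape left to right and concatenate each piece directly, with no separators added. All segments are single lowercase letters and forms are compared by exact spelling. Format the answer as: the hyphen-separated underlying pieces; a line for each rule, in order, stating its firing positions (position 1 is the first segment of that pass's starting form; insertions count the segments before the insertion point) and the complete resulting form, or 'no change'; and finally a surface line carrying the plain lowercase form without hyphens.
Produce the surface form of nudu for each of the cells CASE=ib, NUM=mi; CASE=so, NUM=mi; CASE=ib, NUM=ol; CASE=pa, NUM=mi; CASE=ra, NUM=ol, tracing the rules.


cell CASE=ib, NUM=mi:
underlying: nudu-e-b
1. f -> v, k -> g, p -> b, s -> z, t -> d / V _ V: no change
2. g -> k, z -> s / _ #: no change
3. 0 -> i / C _ C: no change
4. b -> p, d -> t, g -> k, v -> f, z -> s / _ #: fires at position(s) 6: nuduep
surface: nuduep

cell CASE=so, NUM=mi:
underlying: nudu-r-b
1. f -> v, k -> g, p -> b, s -> z, t -> d / V _ V: no change
2. g -> k, z -> s / _ #: no change
3. 0 -> i / C _ C: inserts after position(s) 5: nudurib
4. b -> p, d -> t, g -> k, v -> f, z -> s / _ #: fires at position(s) 7: nudurip
surface: nudurip

cell CASE=ib, NUM=ol:
underlying: nudu-e-g
1. f -> v, k -> g, p -> b, s -> z, t -> d / V _ V: no change
2. g -> k, z -> s / _ #: fires at position(s) 6: nuduek
3. 0 -> i / C _ C: no change
4. b -> p, d -> t, g -> k, v -> f, z -> s / _ #: no change
surface: nuduek

cell CASE=pa, NUM=mi:
underlying: nudu-po-b
1. f -> v, k -> g, p -> b, s -> z, t -> d / V _ V: fires at position(s) 5: nudubob
2. g -> k, z -> s / _ #: no change
3. 0 -> i / C _ C: no change
4. b -> p, d -> t, g -> k, v -> f, z -> s / _ #: fires at position(s) 7: nudubop
surface: nudubop

cell CASE=ra, NUM=ol:
underlying: nudu-ko-g
1. f -> v, k -> g, p -> b, s -> z, t -> d / V _ V: fires at position(s) 5: nudugog
2. g -> k, z -> s / _ #: fires at position(s) 7: nudugok
3. 0 -> i / C _ C: no change
4. b -> p, d -> t, g -> k, v -> f, z -> s / _ #: no change
surface: nudugok


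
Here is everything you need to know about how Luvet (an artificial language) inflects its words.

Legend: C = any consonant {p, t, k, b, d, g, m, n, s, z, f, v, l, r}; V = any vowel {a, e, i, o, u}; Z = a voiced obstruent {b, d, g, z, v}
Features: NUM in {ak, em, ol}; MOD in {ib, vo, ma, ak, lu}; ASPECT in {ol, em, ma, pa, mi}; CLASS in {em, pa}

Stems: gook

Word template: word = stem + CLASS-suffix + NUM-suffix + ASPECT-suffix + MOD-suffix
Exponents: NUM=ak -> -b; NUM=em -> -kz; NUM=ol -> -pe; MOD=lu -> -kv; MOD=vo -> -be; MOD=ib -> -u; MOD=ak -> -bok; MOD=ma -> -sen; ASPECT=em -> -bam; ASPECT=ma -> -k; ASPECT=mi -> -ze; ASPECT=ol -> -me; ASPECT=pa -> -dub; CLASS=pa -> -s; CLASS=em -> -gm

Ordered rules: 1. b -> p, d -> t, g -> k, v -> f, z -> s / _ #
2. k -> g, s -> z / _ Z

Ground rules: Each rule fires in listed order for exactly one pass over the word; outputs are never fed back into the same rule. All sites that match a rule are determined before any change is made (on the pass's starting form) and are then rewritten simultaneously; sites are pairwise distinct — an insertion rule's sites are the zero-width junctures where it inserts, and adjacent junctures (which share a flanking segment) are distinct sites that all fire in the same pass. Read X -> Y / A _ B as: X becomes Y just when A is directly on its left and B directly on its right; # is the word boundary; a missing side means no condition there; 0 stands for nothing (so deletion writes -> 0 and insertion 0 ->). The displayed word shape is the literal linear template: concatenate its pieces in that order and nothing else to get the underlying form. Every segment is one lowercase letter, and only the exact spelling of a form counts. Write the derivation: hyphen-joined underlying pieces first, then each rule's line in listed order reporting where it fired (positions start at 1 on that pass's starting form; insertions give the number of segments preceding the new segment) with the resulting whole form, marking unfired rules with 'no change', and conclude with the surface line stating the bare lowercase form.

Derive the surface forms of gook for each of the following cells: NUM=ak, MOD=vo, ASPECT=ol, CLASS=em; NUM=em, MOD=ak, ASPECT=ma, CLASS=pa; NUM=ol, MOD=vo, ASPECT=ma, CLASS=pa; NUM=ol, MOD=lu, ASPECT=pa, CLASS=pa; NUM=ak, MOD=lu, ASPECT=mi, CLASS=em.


cell NUM=ak, MOD=vo, ASPECT=ol, CLASS=em:
underlying: gook-gm-b-me-be
1. b -> p, d -> t, g -> k, v -> f, z -> s / _ #: no change
2. k -> g, s -> z / _ Z: fires at position(s) 4: googgmbmebe
surface: googgmbmebe

cell NUM=em, MOD=ak, ASPECT=ma, CLASS=pa:
underlying: gook-s-kz-k-bok
1. b -> p, d -> t, g -> k, v -> f, z -> s / _ #: no change
2. k -> g, s -> z / _ Z: fires at position(s) 6, 8: gooksgzgbok
surface: gooksgzgbok

cell NUM=ol, MOD=vo, ASPECT=ma, CLASS=pa:
underlying: gook-s-pe-k-be
1. b -> p, d -> t, g -> k, v -> f, z -> s / _ #: no change
2. k -> g, s -> z / _ Z: fires at position(s) 8: gookspegbe
surface: gookspegbe

cell NUM=ol, MOD=lu, ASPECT=pa, CLASS=pa:
underlying: gook-s-pe-dub-kv
1. b -> p, d -> t, g -> k, v -> f, z -> s / _ #: fires at position(s) 12: gookspedubkf
2. k -> g, s -> z / _ Z: no change
surface: gookspedubkf

cell NUM=ak, MOD=lu, ASPECT=mi, CLASS=em:
underlying: gook-gm-b-ze-kv
1. b -> p, d -> t, g -> k, v -> f, z -> s / _ #: fires at position(s) 11: gookgmbzekf
2. k -> g, s -> z / _ Z: fires at position(s) 4: googgmbzekf
surface: googgmbzekf


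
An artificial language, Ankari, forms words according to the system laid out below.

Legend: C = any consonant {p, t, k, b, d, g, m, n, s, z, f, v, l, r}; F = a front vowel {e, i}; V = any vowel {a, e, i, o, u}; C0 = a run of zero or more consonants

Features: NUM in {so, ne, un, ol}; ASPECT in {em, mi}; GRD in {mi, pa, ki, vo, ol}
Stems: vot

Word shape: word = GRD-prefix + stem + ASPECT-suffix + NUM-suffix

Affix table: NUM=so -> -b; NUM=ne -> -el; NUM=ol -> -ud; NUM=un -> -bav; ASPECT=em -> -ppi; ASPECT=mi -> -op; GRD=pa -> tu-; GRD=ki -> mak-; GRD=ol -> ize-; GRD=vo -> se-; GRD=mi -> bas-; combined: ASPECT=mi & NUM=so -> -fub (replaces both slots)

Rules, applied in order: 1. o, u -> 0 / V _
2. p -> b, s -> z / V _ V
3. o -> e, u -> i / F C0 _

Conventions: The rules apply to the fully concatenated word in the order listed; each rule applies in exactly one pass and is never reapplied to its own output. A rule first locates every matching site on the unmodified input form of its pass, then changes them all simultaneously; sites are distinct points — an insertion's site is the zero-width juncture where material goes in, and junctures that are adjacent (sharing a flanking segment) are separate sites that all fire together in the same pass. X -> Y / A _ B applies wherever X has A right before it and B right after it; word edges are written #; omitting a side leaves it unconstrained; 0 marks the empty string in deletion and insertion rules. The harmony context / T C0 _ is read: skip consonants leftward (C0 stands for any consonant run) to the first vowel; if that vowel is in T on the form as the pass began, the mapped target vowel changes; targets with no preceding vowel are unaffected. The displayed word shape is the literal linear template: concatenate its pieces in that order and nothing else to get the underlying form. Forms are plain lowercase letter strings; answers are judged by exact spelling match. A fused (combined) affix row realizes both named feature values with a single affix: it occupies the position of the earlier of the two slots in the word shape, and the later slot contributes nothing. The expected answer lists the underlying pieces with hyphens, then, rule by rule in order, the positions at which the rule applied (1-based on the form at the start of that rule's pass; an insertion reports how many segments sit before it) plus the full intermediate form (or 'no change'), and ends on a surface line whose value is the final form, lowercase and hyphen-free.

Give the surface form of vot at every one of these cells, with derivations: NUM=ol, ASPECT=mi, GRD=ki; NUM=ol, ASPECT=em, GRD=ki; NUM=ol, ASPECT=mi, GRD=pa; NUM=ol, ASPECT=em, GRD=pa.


cell NUM=ol, ASPECT=mi, GRD=ki:
underlying: mak-vot-op-ud
1. o, u -> 0 / V _: no change
2. p -> b, s -> z / V _ V: fires at position(s) 8: makvotobud
3. o -> e, u -> i / F C0 _: no change
surface: makvotobud

cell NUM=ol, ASPECT=em, GRD=ki:
underlying: mak-vot-ppi-ud
1. o, u -> 0 / V _: fires at position(s) 10: makvotppid
2. p -> b, s -> z / V _ V: no change
3. o -> e, u -> i / F C0 _: no change
surface: makvotppid

cell NUM=ol, ASPECT=mi, GRD=pa:
underlying: tu-vot-op-ud
1. o, u -> 0 / V _: no change
2. p -> b, s -> z / V _ V: fires at position(s) 7: tuvotobud
3. o -> e, u -> i / F C0 _: no change
surface: tuvotobud

cell NUM=ol, ASPECT=em, GRD=pa:
underlying: tu-vot-ppi-ud
1. o, u -> 0 / V _: fires at position(s) 9: tuvotppid
2. p -> b, s -> z / V _ V: no change
3. o -> e, u -> i / F C0 _: no change
surface: tuvotppid
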